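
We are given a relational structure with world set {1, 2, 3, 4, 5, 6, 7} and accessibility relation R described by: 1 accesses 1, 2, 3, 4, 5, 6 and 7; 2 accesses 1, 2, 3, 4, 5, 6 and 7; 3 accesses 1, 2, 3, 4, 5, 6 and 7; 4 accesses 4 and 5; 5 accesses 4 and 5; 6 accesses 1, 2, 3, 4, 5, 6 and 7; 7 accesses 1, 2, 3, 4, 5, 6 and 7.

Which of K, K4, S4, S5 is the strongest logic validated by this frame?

S4

Transitive (axiom 4): yes — every two-step R-path is closed by a direct edge.
Reflexive (axiom T): yes — every world is R-related to itself.
Euclidean (axiom 5): no — 1 R 4 and 1 R 2, but not 4 R 2.
So F validates K, K4, S4; S5 would additionally require R to be Euclidean. The strongest is S4.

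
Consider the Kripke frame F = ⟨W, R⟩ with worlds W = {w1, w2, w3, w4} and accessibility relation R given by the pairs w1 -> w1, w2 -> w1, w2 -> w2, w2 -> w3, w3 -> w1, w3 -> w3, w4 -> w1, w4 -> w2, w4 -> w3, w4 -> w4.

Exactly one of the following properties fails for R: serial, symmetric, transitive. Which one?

symmetric

Serial: yes — every world has a successor (e.g. w1 R w1).
Symmetric: no — w2 R w1 but not w1 R w2.
Transitive: yes — every two-step R-path is closed by a direct edge.
Only symmetric fails.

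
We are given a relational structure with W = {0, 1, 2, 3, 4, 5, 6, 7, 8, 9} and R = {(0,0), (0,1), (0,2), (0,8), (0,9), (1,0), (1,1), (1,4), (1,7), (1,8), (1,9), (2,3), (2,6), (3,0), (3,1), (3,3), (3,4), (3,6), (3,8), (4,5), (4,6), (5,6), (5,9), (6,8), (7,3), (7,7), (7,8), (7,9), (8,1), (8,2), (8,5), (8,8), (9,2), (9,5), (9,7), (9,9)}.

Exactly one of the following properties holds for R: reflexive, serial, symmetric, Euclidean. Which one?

serial

Reflexive: no — 2 is not related to itself.
Serial: yes — every world has a successor (e.g. 0 R 0).
Symmetric: no — 0 R 2 but not 2 R 0.
Euclidean: no — 0 R 1 and 0 R 2, but not 1 R 2.
Only serial holds.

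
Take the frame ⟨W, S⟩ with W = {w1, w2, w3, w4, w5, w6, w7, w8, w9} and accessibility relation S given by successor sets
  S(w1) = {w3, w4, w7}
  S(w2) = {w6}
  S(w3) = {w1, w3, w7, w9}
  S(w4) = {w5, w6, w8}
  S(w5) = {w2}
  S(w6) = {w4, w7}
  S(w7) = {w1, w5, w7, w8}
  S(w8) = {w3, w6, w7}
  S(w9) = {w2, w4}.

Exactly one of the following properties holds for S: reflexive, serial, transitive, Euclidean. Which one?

serial

Reflexive: no — w1 is not related to itself.
Serial: yes — every world has a successor (e.g. w1 S w3).
Transitive: no — w1 S w3 and w3 S w9, but not w1 S w9.
Euclidean: no — w1 S w3 and w1 S w4, but not w3 S w4.
Only serial holds.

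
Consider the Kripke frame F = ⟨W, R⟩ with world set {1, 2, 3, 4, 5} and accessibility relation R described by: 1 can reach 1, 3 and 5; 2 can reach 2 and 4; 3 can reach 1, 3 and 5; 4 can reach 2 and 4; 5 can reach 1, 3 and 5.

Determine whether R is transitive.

Transitive: yes — every two-step R-path is closed by a direct edge.

Yes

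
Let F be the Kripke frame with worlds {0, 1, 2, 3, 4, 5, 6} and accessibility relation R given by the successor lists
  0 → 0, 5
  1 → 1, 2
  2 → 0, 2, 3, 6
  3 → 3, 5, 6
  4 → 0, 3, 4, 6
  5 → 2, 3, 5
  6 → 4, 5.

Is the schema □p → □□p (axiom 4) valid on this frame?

No

By correspondence theory, 4 is valid on a frame iff R is transitive.
Transitive: no — 0 R 5 and 5 R 2, but not 0 R 2.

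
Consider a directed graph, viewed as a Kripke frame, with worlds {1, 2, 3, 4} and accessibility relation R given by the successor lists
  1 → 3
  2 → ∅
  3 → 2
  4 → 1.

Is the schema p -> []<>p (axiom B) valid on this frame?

No

The schema B characterises exactly the symmetric frames.
Symmetric: no — 1 R 3 but not 3 R 1.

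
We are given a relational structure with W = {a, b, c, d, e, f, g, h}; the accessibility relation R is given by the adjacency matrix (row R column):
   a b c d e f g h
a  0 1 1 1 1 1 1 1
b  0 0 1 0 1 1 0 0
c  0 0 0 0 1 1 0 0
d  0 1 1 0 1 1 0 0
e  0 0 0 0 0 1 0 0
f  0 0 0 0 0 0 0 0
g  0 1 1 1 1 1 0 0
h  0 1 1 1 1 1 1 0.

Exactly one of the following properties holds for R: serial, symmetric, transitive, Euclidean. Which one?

transitive

Serial: no — f has no R-successor.
Symmetric: no — a R b but not b R a.
Transitive: yes — every two-step R-path is closed by a direct edge.
Euclidean: no — a R b and a R d, but not b R d.
Only transitive holds.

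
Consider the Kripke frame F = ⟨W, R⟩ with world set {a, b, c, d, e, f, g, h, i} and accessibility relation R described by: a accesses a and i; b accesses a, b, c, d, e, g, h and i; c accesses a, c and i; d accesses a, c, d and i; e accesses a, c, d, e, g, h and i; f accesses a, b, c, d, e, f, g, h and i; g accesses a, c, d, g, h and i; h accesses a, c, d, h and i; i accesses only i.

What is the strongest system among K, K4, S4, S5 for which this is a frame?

Transitive (axiom 4): yes — every two-step R-path is closed by a direct edge.
Reflexive (axiom T): yes — every world is R-related to itself.
Euclidean (axiom 5): no — b R a and b R c, but not a R c.
So F validates K, K4, S4; S5 would additionally require R to be Euclidean. The strongest is S4.

S4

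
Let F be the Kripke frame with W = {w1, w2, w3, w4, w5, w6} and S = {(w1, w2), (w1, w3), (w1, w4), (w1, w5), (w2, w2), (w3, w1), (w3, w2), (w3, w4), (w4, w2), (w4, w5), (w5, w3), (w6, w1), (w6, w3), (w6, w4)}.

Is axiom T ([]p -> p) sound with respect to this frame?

By correspondence theory, T is valid on a frame iff S is reflexive.
Reflexive: no — w1 is not related to itself.

No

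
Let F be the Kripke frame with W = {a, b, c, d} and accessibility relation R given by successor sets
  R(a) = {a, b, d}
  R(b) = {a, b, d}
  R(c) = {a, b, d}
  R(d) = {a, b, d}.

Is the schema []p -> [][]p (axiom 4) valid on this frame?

Yes

The schema 4 characterises exactly the transitive frames.
Transitive: yes — every two-step R-path is closed by a direct edge.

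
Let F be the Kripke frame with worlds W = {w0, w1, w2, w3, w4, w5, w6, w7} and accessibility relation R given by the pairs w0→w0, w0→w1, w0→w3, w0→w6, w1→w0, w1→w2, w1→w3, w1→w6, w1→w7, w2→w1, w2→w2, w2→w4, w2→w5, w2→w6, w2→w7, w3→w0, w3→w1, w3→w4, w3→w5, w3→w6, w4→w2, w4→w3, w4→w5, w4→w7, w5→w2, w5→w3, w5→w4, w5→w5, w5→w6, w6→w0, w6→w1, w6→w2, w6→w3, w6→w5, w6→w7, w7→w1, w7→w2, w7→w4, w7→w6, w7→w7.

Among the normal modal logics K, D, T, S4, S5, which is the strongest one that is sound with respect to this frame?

Serial (axiom D): yes — every world has a successor (e.g. w0 R w0).
Reflexive (axiom T): no — w1 is not related to itself.
Transitive (axiom 4): no — w0 R w1 and w1 R w2, but not w0 R w2.
Euclidean (axiom 5): no — w1 R w0 and w1 R w2, but not w0 R w2.
So F validates K, D; T would additionally require R to be reflexive. The strongest is D.

D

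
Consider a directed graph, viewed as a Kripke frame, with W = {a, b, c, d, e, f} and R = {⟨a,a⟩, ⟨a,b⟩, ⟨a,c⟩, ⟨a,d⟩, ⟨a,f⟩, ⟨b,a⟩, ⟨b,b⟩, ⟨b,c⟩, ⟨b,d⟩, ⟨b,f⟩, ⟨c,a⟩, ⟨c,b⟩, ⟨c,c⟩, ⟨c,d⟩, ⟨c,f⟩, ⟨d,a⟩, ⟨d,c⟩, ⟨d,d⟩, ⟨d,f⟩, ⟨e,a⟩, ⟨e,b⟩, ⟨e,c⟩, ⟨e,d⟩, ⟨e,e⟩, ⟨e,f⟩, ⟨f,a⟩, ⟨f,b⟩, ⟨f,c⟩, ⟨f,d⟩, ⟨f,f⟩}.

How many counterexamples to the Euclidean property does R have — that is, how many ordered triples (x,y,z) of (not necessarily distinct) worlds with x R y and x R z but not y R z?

Enumerating: (a,d,b), (b,d,b), (c,d,b), (e,a,e), (e,b,e), (e,c,e), (e,d,b), (e,d,e), (e,f,e), (f,d,b).

10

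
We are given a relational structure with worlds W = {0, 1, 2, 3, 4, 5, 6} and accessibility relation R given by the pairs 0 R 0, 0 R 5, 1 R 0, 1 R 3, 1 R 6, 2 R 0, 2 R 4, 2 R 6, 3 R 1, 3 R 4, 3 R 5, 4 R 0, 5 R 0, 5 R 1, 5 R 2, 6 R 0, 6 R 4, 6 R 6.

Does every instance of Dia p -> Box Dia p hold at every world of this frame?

By correspondence theory, 5 is valid on a frame iff R is Euclidean.
Euclidean: no — 1 R 0 and 1 R 3, but not 0 R 3.

No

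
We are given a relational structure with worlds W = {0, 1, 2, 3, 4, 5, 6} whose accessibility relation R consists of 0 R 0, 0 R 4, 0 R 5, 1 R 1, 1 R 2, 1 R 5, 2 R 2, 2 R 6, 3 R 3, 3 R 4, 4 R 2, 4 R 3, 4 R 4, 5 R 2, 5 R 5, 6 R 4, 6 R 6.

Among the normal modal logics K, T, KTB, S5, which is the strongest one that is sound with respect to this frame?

Reflexive (axiom T): yes — every world is R-related to itself.
Symmetric (axiom B): no — 0 R 4 but not 4 R 0.
Euclidean (axiom 5): no — 0 R 4 and 0 R 5, but not 4 R 5.
So F validates K, T; KTB would additionally require R to be symmetric. The strongest is T.

T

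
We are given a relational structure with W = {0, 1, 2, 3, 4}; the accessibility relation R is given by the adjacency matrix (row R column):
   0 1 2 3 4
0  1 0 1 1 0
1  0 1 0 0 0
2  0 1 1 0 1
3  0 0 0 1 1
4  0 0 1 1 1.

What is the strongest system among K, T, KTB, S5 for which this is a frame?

Reflexive (axiom T): yes — every world is R-related to itself.
Symmetric (axiom B): no — 0 R 2 but not 2 R 0.
Euclidean (axiom 5): no — 0 R 2 and 0 R 3, but not 2 R 3.
So F validates K, T; KTB would additionally require R to be symmetric. The strongest is T.

T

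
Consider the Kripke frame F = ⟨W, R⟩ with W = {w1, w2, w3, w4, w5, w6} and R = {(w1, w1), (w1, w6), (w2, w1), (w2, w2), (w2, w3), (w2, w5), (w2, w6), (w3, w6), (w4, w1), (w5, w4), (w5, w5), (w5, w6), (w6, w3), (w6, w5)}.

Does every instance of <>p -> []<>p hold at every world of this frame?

No

The schema 5 characterises exactly the Euclidean frames.
Euclidean: no — w2 R w1 and w2 R w3, but not w1 R w3.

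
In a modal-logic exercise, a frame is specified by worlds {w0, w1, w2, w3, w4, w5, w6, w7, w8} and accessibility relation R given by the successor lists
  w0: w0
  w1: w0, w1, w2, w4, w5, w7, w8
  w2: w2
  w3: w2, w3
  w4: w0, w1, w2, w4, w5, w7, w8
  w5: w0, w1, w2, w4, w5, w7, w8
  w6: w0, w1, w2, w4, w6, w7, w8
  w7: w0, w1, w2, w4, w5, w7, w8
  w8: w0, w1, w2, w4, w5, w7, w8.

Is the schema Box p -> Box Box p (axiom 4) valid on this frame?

No

The schema 4 characterises exactly the transitive frames.
Transitive: no — w6 R w1 and w1 R w5, but not w6 R w5.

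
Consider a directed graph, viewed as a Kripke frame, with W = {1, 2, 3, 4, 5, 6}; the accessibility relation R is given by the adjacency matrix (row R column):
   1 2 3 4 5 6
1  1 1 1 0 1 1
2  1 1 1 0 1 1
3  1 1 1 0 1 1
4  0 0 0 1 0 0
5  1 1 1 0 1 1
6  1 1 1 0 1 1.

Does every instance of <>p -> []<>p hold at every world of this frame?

Axiom 5 corresponds to the accessibility relation being Euclidean.
Euclidean: yes — any two successors of a common world are R-related.

Yes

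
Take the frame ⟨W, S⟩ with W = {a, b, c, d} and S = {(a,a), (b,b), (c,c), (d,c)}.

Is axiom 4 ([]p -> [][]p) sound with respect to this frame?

Axiom 4 corresponds to the accessibility relation being transitive.
Transitive: yes — every two-step S-path is closed by a direct edge.

Yes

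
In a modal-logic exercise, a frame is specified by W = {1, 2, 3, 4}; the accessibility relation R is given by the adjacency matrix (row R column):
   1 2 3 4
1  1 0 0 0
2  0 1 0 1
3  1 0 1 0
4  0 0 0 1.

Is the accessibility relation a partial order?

Reflexive: yes — every world is R-related to itself.
Transitive: yes — every two-step R-path is closed by a direct edge.
Antisymmetric: yes — no distinct pair is related both ways.
So R is a partial order.

Yes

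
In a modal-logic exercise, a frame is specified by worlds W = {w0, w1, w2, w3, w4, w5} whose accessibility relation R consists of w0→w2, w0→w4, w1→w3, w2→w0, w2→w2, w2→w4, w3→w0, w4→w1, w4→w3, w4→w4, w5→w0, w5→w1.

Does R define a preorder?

Reflexive: no — w0 is not related to itself.
Transitive: no — w0 R w4 and w4 R w1, but not w0 R w1.
So R is not a preorder.

No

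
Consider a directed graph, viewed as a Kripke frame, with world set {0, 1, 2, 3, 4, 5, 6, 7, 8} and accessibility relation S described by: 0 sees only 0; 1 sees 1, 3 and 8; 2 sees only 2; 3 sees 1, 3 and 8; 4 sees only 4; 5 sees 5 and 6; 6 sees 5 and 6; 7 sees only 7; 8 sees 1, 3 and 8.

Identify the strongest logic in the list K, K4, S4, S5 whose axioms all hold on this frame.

S5

Transitive (axiom 4): yes — every two-step S-path is closed by a direct edge.
Reflexive (axiom T): yes — every world is S-related to itself.
Euclidean (axiom 5): yes — any two successors of a common world are S-related.
So F validates K, K4, S4, S5. The strongest is S5.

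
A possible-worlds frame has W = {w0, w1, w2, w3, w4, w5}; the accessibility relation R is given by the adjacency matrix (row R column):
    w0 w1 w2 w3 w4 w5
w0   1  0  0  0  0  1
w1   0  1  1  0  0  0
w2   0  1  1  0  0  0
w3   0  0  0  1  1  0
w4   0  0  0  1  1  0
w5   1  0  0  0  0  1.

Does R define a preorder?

Yes

Reflexive: yes — every world is R-related to itself.
Transitive: yes — every two-step R-path is closed by a direct edge.
So R is a preorder.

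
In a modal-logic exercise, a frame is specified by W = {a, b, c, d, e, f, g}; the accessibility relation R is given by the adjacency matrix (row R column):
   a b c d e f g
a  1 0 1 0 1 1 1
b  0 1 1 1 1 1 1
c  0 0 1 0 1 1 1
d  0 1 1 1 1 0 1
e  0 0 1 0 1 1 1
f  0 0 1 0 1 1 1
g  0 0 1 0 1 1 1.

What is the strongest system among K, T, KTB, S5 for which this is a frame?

T

Reflexive (axiom T): yes — every world is R-related to itself.
Symmetric (axiom B): no — a R c but not c R a.
Euclidean (axiom 5): no — b R c and b R d, but not c R d.
So F validates K, T; KTB would additionally require R to be symmetric. The strongest is T.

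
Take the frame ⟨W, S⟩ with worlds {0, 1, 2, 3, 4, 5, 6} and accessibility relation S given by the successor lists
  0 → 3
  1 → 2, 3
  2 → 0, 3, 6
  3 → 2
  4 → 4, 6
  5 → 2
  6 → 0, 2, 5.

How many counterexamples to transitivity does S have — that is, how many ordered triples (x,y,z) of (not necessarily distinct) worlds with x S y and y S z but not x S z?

18

Enumerating: (0,3,2), (1,2,0), (1,2,6), (2,3,2), (2,6,2), (2,6,5), (3,2,0), (3,2,3), (3,2,6), (4,6,0), (4,6,2), (4,6,5), (5,2,0), (5,2,3), (5,2,6), (6,0,3), (6,2,3), (6,2,6).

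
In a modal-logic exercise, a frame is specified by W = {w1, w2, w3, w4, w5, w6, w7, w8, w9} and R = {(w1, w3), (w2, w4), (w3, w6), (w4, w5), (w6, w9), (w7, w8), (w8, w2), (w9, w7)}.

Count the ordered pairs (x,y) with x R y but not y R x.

8

Enumerating: (w1,w3), (w2,w4), (w3,w6), (w4,w5), (w6,w9), (w7,w8), (w8,w2), (w9,w7).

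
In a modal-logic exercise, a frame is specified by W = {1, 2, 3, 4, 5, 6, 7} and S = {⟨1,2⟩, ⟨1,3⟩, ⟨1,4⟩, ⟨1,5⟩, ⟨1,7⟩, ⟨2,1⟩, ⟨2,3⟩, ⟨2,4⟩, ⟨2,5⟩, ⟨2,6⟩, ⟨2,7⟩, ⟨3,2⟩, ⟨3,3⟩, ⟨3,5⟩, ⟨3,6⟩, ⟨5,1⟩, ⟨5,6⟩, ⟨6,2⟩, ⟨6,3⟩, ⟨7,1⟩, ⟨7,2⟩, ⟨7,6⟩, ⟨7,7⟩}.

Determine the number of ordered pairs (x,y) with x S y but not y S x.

Enumerating: (1,3), (1,4), (2,4), (2,5), (3,5), (5,6), (7,6).

7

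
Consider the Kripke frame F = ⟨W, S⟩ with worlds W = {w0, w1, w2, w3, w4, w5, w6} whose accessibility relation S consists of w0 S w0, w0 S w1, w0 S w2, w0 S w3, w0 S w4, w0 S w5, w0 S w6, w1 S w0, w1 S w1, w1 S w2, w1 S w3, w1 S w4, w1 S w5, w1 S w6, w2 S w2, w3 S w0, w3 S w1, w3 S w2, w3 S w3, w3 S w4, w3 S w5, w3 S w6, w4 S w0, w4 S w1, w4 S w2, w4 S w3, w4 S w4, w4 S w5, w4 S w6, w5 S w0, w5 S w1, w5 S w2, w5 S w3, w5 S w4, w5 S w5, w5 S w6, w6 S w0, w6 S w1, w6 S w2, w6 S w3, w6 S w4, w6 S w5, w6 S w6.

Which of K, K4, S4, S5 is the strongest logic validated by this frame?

S4

Transitive (axiom 4): yes — every two-step S-path is closed by a direct edge.
Reflexive (axiom T): yes — every world is S-related to itself.
Euclidean (axiom 5): no — w0 S w2 and w0 S w1, but not w2 S w1.
So F validates K, K4, S4; S5 would additionally require S to be Euclidean. The strongest is S4.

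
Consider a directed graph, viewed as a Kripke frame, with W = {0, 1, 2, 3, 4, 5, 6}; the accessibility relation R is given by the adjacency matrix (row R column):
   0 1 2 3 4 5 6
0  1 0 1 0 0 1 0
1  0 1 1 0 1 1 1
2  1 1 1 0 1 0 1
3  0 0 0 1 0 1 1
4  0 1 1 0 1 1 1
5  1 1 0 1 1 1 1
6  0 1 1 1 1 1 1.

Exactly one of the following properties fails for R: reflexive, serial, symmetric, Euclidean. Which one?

Reflexive: yes — every world is R-related to itself.
Serial: yes — every world has a successor (e.g. 0 R 0).
Symmetric: yes — every pair in R has its reverse in R.
Euclidean: no — 0 R 2 and 0 R 5, but not 2 R 5.
Only Euclidean fails.

Euclidean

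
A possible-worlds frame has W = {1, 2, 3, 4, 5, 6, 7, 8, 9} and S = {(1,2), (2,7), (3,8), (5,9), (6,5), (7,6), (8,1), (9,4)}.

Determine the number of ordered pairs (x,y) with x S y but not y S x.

8

Enumerating: (1,2), (2,7), (3,8), (5,9), (6,5), (7,6), (8,1), (9,4).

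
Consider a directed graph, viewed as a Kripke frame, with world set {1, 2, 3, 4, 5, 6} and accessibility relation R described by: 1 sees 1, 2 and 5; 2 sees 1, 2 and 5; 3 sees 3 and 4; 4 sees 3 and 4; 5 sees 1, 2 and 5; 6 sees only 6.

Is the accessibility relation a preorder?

Yes

Reflexive: yes — every world is R-related to itself.
Transitive: yes — every two-step R-path is closed by a direct edge.
So R is a preorder.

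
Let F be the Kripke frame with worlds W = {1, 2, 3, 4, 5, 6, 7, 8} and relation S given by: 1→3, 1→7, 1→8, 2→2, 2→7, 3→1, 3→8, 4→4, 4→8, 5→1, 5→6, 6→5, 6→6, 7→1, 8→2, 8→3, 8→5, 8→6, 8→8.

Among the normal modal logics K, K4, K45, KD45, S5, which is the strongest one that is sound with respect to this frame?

Transitive (axiom 4): no — 1 S 8 and 8 S 2, but not 1 S 2.
Euclidean (axiom 5): no — 1 S 3 and 1 S 7, but not 3 S 7.
Serial (axiom D): yes — every world has a successor (e.g. 1 S 3).
Reflexive (axiom T): no — 1 is not related to itself.
So F validates K; K4 would additionally require S to be transitive. The strongest is K.

K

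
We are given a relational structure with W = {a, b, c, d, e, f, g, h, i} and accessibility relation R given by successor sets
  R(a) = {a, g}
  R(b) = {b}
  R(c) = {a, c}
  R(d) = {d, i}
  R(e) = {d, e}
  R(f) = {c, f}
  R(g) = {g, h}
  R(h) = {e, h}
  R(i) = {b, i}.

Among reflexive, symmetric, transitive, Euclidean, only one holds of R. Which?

Reflexive: yes — every world is R-related to itself.
Symmetric: no — a R g but not g R a.
Transitive: no — a R g and g R h, but not a R h.
Euclidean: no — a R g and a R a, but not g R a.
Only reflexive holds.

reflexive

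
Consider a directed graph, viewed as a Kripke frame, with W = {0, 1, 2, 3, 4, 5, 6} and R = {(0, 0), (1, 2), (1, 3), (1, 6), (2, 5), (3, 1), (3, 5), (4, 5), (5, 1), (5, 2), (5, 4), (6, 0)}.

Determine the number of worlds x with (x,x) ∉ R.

6

Enumerating: 1, 2, 3, 4, 5, 6.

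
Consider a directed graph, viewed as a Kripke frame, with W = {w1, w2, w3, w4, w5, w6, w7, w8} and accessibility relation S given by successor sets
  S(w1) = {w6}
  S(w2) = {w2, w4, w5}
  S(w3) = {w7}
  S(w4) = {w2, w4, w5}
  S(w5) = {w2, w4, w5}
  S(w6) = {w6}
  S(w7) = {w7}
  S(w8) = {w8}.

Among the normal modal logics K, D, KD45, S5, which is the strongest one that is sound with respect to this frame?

Serial (axiom D): yes — every world has a successor (e.g. w1 S w6).
Euclidean (axiom 5): yes — any two successors of a common world are S-related.
Transitive (axiom 4): yes — every two-step S-path is closed by a direct edge.
Reflexive (axiom T): no — w1 is not related to itself.
So F validates K, D, KD45; S5 would additionally require S to be reflexive. The strongest is KD45.

KD45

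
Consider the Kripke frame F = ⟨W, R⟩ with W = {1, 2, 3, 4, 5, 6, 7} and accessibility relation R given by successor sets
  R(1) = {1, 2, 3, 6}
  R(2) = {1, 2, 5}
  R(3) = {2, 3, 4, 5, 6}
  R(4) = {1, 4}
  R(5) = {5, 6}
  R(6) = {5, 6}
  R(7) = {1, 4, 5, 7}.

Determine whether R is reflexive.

Yes

Reflexive: yes — every world is R-related to itself.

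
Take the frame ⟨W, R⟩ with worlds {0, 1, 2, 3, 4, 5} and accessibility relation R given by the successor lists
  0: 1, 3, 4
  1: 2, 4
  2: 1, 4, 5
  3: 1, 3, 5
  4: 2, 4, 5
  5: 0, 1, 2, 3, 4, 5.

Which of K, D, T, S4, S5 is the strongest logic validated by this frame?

Serial (axiom D): yes — every world has a successor (e.g. 0 R 1).
Reflexive (axiom T): no — 0 is not related to itself.
Transitive (axiom 4): no — 0 R 1 and 1 R 2, but not 0 R 2.
Euclidean (axiom 5): no — 0 R 1 and 0 R 3, but not 1 R 3.
So F validates K, D; T would additionally require R to be reflexive. The strongest is D.

D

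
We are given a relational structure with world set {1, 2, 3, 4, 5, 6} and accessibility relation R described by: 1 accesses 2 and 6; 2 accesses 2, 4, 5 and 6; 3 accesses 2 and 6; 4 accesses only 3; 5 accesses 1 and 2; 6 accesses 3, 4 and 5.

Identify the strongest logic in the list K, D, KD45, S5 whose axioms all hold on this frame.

Serial (axiom D): yes — every world has a successor (e.g. 1 R 2).
Euclidean (axiom 5): no — 1 R 6 and 1 R 2, but not 6 R 2.
Transitive (axiom 4): no — 1 R 2 and 2 R 4, but not 1 R 4.
Reflexive (axiom T): no — 1 is not related to itself.
So F validates K, D; KD45 would additionally require R to be Euclidean and transitive. The strongest is D.

D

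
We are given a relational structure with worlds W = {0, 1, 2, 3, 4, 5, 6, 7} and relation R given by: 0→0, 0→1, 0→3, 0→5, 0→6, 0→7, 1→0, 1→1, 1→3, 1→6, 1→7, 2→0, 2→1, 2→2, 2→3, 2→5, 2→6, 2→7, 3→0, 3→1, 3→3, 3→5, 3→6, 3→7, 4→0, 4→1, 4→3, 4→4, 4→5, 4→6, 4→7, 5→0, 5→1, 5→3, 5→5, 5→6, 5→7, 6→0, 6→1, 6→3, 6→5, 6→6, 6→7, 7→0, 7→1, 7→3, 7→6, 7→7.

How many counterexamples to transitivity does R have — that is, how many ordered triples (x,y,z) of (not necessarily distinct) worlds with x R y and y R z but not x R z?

Enumerating: (1,0,5), (1,3,5), (1,6,5), (7,0,5), (7,3,5), (7,6,5).

6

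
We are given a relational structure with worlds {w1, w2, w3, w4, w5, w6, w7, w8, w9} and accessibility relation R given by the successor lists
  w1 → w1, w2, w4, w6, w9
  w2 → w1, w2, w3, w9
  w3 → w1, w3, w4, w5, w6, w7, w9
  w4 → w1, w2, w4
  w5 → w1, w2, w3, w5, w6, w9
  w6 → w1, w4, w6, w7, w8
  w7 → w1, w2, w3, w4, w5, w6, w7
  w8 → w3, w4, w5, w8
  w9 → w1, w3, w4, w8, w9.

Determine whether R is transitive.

Transitive: no — w1 R w2 and w2 R w3, but not w1 R w3.

No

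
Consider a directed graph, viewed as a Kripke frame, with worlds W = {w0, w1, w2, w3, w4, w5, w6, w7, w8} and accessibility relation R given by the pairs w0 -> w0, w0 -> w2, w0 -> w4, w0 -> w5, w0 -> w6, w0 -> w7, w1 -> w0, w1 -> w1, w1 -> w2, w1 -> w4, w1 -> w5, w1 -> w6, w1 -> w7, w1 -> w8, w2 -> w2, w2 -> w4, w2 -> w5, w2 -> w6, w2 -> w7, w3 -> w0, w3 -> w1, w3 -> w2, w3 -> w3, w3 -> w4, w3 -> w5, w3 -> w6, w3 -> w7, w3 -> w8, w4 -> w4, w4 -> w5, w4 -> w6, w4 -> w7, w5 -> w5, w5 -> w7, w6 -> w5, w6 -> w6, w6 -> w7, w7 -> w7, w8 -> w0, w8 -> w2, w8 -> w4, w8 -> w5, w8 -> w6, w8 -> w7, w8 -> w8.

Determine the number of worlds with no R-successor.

R is serial; there are no such worlds.

0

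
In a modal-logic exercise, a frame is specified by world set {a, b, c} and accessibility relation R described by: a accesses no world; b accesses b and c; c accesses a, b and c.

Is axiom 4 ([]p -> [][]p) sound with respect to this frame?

No

Axiom 4 corresponds to the accessibility relation being transitive.
Transitive: no — b R c and c R a, but not b R a.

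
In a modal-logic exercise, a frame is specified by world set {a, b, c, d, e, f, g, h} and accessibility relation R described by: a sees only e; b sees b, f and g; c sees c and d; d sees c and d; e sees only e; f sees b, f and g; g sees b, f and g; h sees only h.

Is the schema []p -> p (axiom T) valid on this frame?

No

By correspondence theory, T is valid on a frame iff R is reflexive.
Reflexive: no — a is not related to itself.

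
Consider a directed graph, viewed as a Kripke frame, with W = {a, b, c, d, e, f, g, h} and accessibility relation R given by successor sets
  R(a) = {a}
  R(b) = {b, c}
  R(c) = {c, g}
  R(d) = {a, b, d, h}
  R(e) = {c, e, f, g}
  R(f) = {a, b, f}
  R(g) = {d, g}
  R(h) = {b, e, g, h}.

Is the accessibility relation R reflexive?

Reflexive: yes — every world is R-related to itself.

Yes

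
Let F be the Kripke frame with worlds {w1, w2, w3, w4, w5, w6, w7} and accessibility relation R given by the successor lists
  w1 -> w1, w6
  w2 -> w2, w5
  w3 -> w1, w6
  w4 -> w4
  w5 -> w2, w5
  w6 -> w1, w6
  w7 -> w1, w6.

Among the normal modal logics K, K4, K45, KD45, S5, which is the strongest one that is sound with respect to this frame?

Transitive (axiom 4): yes — every two-step R-path is closed by a direct edge.
Euclidean (axiom 5): yes — any two successors of a common world are R-related.
Serial (axiom D): yes — every world has a successor (e.g. w1 R w1).
Reflexive (axiom T): no — w3 is not related to itself.
So F validates K, K4, K45, KD45; S5 would additionally require R to be reflexive. The strongest is KD45.

KD45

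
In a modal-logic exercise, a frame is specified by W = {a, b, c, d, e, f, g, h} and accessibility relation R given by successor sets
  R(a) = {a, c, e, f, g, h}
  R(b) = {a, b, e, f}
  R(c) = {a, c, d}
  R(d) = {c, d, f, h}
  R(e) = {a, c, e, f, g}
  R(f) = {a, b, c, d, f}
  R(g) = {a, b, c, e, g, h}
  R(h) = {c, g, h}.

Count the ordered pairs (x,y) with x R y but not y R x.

Enumerating: (a,h), (b,a), (b,e), (d,h), (e,c), (e,f), (f,c), (g,b), (g,c), (h,c).

10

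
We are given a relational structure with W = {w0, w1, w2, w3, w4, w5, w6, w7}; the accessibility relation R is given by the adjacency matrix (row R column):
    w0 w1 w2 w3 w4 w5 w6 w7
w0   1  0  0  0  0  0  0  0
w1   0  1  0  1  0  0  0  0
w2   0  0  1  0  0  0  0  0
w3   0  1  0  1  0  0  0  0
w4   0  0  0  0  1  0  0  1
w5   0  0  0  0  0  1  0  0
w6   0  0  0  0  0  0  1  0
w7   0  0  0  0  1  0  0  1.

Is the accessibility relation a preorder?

Reflexive: yes — every world is R-related to itself.
Transitive: yes — every two-step R-path is closed by a direct edge.
So R is a preorder.

Yes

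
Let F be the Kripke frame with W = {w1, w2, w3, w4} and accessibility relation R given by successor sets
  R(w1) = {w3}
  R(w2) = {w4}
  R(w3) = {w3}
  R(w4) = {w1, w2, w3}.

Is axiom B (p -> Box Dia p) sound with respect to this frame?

No

The schema B characterises exactly the symmetric frames.
Symmetric: no — w1 R w3 but not w3 R w1.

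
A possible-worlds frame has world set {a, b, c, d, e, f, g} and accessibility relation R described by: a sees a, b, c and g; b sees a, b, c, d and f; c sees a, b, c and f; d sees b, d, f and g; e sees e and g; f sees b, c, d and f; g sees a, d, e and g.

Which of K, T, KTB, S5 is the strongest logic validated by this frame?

Reflexive (axiom T): yes — every world is R-related to itself.
Symmetric (axiom B): yes — every pair in R has its reverse in R.
Euclidean (axiom 5): no — a R b and a R g, but not b R g.
So F validates K, T, KTB; S5 would additionally require R to be Euclidean. The strongest is KTB.

KTB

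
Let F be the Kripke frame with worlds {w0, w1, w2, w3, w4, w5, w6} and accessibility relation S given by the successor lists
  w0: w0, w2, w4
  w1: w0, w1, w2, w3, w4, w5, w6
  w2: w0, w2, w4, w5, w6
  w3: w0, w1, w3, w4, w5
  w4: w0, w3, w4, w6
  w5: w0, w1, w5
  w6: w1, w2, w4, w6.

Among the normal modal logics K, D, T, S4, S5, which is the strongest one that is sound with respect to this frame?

T

Serial (axiom D): yes — every world has a successor (e.g. w0 S w0).
Reflexive (axiom T): yes — every world is S-related to itself.
Transitive (axiom 4): no — w0 S w2 and w2 S w5, but not w0 S w5.
Euclidean (axiom 5): no — w0 S w4 and w0 S w2, but not w4 S w2.
So F validates K, D, T; S4 would additionally require S to be transitive. The strongest is T.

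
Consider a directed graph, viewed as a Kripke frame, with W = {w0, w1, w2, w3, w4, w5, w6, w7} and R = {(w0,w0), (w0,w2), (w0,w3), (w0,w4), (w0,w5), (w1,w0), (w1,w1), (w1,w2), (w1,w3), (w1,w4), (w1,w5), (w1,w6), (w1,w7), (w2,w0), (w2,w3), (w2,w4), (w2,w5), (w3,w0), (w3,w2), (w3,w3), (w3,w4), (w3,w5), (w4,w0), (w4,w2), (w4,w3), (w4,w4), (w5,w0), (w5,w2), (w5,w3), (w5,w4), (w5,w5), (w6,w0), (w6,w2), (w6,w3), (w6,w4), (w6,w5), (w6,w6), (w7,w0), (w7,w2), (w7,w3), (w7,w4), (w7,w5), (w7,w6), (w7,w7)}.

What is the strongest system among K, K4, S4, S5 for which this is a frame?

Transitive (axiom 4): no — w4 R w0 and w0 R w5, but not w4 R w5.
Reflexive (axiom T): no — w2 is not related to itself.
Euclidean (axiom 5): no — w0 R w4 and w0 R w5, but not w4 R w5.
So F validates K; K4 would additionally require R to be transitive. The strongest is K.

K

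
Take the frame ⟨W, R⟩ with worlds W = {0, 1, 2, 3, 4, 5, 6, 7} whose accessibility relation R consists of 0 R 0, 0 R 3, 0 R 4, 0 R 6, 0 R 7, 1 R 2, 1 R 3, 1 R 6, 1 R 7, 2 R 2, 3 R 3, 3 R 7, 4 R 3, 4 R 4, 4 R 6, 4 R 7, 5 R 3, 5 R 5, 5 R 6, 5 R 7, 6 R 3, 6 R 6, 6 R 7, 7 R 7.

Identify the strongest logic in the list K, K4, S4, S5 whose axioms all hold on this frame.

K4

Transitive (axiom 4): yes — every two-step R-path is closed by a direct edge.
Reflexive (axiom T): no — 1 is not related to itself.
Euclidean (axiom 5): no — 0 R 3 and 0 R 4, but not 3 R 4.
So F validates K, K4; S4 would additionally require R to be reflexive. The strongest is K4.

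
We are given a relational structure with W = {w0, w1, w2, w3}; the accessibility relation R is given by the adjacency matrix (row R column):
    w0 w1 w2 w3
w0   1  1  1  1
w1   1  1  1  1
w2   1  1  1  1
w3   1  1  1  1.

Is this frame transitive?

Transitive: yes — every two-step R-path is closed by a direct edge.

Yes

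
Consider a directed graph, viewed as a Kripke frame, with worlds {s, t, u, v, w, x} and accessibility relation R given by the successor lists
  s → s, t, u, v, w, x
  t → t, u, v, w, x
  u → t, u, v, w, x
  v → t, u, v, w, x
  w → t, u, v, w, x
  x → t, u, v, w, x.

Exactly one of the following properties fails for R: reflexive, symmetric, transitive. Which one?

symmetric

Reflexive: yes — every world is R-related to itself.
Symmetric: no — s R t but not t R s.
Transitive: yes — every two-step R-path is closed by a direct edge.
Only symmetric fails.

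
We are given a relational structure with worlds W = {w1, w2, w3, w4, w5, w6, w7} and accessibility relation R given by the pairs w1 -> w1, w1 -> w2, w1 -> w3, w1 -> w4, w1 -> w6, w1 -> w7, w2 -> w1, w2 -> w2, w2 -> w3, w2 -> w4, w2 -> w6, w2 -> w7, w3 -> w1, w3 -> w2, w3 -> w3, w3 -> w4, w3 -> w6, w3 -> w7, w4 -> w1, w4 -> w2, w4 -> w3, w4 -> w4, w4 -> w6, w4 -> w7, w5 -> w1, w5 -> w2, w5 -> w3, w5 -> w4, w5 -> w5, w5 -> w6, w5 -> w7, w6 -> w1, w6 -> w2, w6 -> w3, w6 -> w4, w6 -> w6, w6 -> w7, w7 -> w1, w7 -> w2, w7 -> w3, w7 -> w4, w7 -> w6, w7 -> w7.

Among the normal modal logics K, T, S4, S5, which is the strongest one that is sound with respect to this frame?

S4

Reflexive (axiom T): yes — every world is R-related to itself.
Transitive (axiom 4): yes — every two-step R-path is closed by a direct edge.
Euclidean (axiom 5): no — w5 R w1 and w5 R w5, but not w1 R w5.
So F validates K, T, S4; S5 would additionally require R to be Euclidean. The strongest is S4.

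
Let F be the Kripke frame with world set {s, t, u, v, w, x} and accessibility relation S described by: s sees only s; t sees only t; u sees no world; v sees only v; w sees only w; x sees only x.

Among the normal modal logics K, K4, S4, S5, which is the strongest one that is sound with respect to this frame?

K4

Transitive (axiom 4): yes — every two-step S-path is closed by a direct edge.
Reflexive (axiom T): no — u is not related to itself.
Euclidean (axiom 5): yes — any two successors of a common world are S-related.
So F validates K, K4; S4 would additionally require S to be reflexive. The strongest is K4.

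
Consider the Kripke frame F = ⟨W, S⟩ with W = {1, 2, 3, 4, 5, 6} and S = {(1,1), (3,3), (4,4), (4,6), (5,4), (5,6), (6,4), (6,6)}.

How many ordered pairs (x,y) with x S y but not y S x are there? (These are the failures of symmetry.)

Enumerating: (5,4), (5,6).

2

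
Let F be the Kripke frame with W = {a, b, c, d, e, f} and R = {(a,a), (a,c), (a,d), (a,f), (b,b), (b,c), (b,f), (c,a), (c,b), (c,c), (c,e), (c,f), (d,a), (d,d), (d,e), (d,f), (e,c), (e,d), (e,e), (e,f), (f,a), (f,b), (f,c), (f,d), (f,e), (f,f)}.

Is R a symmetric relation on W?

Yes

Symmetric: yes — every pair in R has its reverse in R.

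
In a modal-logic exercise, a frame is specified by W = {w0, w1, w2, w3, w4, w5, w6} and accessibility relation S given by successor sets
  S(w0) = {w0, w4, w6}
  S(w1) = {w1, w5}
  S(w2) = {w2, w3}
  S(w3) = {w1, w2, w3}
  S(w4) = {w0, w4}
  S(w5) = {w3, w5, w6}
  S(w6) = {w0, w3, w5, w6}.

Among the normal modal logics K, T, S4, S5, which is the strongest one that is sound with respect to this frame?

T

Reflexive (axiom T): yes — every world is S-related to itself.
Transitive (axiom 4): no — w0 S w6 and w6 S w3, but not w0 S w3.
Euclidean (axiom 5): no — w0 S w4 and w0 S w6, but not w4 S w6.
So F validates K, T; S4 would additionally require S to be transitive. The strongest is T.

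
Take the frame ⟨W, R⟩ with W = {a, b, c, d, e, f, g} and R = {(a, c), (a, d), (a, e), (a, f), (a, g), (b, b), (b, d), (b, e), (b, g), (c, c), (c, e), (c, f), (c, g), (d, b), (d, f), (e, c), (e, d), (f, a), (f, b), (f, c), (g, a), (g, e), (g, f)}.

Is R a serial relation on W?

Yes

Serial: yes — every world has a successor (e.g. a R c).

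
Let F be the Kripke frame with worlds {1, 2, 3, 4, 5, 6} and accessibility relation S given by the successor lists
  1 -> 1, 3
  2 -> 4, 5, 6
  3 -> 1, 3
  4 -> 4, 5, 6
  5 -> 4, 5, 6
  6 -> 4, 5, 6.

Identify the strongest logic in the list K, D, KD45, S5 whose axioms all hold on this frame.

KD45

Serial (axiom D): yes — every world has a successor (e.g. 1 S 1).
Euclidean (axiom 5): yes — any two successors of a common world are S-related.
Transitive (axiom 4): yes — every two-step S-path is closed by a direct edge.
Reflexive (axiom T): no — 2 is not related to itself.
So F validates K, D, KD45; S5 would additionally require S to be reflexive. The strongest is KD45.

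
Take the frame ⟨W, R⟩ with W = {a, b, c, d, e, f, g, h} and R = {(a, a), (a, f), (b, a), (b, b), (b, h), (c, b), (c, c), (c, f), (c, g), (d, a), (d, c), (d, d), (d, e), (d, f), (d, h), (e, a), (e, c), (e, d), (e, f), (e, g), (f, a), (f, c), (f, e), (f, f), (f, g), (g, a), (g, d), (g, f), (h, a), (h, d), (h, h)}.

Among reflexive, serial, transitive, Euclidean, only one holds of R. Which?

serial

Reflexive: no — e is not related to itself.
Serial: yes — every world has a successor (e.g. a R a).
Transitive: no — a R f and f R c, but not a R c.
Euclidean: no — b R a and b R h, but not a R h.
Only serial holds.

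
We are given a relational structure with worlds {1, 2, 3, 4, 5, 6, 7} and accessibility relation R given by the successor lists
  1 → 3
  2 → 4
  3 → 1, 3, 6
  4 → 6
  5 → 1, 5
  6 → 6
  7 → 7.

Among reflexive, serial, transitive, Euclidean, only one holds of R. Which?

serial

Reflexive: no — 1 is not related to itself.
Serial: yes — every world has a successor (e.g. 1 R 3).
Transitive: no — 1 R 3 and 3 R 6, but not 1 R 6.
Euclidean: no — 3 R 1 and 3 R 6, but not 1 R 6.
Only serial holds.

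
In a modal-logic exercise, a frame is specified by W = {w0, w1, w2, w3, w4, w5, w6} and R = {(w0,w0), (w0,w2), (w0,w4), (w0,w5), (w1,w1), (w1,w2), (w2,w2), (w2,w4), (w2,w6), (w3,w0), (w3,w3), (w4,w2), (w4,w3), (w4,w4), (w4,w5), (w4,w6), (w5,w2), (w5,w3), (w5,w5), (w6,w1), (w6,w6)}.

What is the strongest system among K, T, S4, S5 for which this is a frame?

T

Reflexive (axiom T): yes — every world is R-related to itself.
Transitive (axiom 4): no — w0 R w2 and w2 R w6, but not w0 R w6.
Euclidean (axiom 5): no — w0 R w2 and w0 R w5, but not w2 R w5.
So F validates K, T; S4 would additionally require R to be transitive. The strongest is T.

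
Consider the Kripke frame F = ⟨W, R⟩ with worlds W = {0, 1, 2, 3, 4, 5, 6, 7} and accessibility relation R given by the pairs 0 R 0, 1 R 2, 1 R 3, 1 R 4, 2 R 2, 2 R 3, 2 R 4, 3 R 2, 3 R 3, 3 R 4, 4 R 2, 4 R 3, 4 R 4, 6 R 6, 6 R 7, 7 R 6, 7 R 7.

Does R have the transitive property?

Yes

Transitive: yes — every two-step R-path is closed by a direct edge.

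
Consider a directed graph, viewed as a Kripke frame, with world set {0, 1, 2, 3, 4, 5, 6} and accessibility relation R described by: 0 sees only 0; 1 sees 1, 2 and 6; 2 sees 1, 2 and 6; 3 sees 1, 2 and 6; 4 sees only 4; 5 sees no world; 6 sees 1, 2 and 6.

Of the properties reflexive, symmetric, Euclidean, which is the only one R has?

Euclidean

Reflexive: no — 3 is not related to itself.
Symmetric: no — 3 R 1 but not 1 R 3.
Euclidean: yes — any two successors of a common world are R-related.
Only Euclidean holds.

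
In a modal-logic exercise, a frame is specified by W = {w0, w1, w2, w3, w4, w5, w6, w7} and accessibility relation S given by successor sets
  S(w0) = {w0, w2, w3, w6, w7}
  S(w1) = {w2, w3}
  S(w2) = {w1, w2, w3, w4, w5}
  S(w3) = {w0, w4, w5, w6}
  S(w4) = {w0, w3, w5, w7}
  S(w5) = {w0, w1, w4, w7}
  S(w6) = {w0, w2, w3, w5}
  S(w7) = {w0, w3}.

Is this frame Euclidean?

Euclidean: no — w0 S w2 and w0 S w6, but not w2 S w6.

No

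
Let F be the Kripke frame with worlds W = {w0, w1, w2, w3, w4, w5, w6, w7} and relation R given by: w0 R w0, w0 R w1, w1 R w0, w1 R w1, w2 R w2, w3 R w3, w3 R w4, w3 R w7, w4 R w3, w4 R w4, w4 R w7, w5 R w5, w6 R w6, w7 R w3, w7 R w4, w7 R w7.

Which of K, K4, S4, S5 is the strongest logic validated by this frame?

S5

Transitive (axiom 4): yes — every two-step R-path is closed by a direct edge.
Reflexive (axiom T): yes — every world is R-related to itself.
Euclidean (axiom 5): yes — any two successors of a common world are R-related.
So F validates K, K4, S4, S5. The strongest is S5.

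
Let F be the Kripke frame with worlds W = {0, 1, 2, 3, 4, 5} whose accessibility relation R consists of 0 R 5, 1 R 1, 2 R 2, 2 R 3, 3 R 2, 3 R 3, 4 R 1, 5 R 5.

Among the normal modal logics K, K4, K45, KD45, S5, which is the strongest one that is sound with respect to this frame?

KD45

Transitive (axiom 4): yes — every two-step R-path is closed by a direct edge.
Euclidean (axiom 5): yes — any two successors of a common world are R-related.
Serial (axiom D): yes — every world has a successor (e.g. 0 R 5).
Reflexive (axiom T): no — 0 is not related to itself.
So F validates K, K4, K45, KD45; S5 would additionally require R to be reflexive. The strongest is KD45.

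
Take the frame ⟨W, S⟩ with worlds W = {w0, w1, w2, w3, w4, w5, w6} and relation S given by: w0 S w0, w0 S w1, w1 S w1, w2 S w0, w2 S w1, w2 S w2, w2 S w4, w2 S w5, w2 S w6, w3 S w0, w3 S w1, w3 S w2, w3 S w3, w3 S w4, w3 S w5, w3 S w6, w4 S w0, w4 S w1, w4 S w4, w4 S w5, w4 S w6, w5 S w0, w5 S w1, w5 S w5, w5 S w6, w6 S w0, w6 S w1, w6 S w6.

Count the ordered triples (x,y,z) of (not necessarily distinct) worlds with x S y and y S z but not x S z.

0

S is transitive; there are no such tuples.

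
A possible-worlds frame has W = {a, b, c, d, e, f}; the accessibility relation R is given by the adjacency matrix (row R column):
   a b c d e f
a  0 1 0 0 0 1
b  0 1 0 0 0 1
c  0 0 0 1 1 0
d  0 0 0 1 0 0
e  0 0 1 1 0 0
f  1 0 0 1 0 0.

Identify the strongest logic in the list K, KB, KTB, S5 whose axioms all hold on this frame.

Symmetric (axiom B): no — a R b but not b R a.
Reflexive (axiom T): no — a is not related to itself.
Euclidean (axiom 5): no — a R f and a R b, but not f R b.
So F validates K; KB would additionally require R to be symmetric. The strongest is K.

K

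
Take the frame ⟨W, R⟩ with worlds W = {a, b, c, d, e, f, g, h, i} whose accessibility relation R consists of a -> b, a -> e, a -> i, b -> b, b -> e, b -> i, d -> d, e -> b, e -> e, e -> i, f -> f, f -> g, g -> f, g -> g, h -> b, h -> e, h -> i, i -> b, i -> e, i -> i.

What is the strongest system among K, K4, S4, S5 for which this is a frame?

K4

Transitive (axiom 4): yes — every two-step R-path is closed by a direct edge.
Reflexive (axiom T): no — a is not related to itself.
Euclidean (axiom 5): yes — any two successors of a common world are R-related.
So F validates K, K4; S4 would additionally require R to be reflexive. The strongest is K4.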